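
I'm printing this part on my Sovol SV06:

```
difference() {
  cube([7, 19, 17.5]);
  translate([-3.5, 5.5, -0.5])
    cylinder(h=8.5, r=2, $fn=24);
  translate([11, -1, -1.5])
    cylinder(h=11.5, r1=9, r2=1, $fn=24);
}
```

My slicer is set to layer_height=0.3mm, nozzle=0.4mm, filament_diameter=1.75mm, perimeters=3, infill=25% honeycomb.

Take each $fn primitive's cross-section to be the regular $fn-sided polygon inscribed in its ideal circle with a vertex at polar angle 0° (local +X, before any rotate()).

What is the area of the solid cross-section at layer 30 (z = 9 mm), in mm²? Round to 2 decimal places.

At z = 9 mm: the 7×19 cube contributes its full rectangle (area 133.00 mm²); the cylinder at (-3.5, 5.5) is absent (z outside [-0.5, 8]); the cone at (11, -1): at t=0.913 of its height the radius interpolates to r₁+(r₂−r₁)t = 1.696, giving a regular 24-gon of that circumradius (area = (24/2)·1.696²·sin(360°/24) = 8.93 mm²); Taking the first minus the rest: starting from the 7×19 cube (133.00 mm²), the cone at (11, -1) misses the remaining region (no effect) — area = 133.00 mm². Overall, the cross-section is a single solid region. Net area = 133.00 mm².

133.00 mm²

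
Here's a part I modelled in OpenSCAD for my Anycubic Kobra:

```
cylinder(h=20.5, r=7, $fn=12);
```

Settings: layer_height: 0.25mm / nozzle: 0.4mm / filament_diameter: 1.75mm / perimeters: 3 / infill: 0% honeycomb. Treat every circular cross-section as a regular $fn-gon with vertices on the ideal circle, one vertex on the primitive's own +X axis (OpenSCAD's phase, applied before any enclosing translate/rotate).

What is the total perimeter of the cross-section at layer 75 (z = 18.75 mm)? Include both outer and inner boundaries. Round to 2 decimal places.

At z = 18.75 mm: the cylinder: section is a regular 12-gon, circumradius r=7 (perimeter = 2·12·7.000·sin(180°/12) = 43.48 mm). Overall, the cross-section is a single solid region. Total boundary length (outer) = 43.48 mm.

43.48 mm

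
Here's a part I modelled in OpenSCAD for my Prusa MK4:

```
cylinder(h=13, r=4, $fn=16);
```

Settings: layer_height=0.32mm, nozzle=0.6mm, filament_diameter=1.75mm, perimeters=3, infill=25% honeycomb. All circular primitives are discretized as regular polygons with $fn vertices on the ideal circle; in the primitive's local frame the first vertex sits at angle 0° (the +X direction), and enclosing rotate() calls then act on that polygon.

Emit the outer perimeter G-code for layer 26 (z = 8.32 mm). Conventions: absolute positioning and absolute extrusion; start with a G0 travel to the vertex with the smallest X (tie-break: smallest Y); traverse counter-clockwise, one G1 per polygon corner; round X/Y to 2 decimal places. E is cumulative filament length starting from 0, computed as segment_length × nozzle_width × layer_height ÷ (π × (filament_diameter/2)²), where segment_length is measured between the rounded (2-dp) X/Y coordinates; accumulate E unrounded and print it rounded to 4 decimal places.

At z = 8.32 mm: the r=4 cylinder gives a regular 16-gon of circumradius 4 (constant along its height). The outline is a single polygon with 16 vertices. Extrusion per mm of travel: 0.6 × 0.32 / (π × 0.875²) = 0.079824. Accumulating E over each segment gives final E = 1.9946.

G0 X-4.00 Y0.00 Z8.32
G1 X-3.70 Y-1.53 E0.1245
G1 X-2.83 Y-2.83 E0.2493
G1 X-1.53 Y-3.70 E0.3742
G1 X0.00 Y-4.00 E0.4986
G1 X1.53 Y-3.70 E0.6231
G1 X2.83 Y-2.83 E0.7480
G1 X3.70 Y-1.53 E0.8728
G1 X4.00 Y0.00 E0.9973
G1 X3.70 Y1.53 E1.1217
G1 X2.83 Y2.83 E1.2466
G1 X1.53 Y3.70 E1.3715
G1 X0.00 Y4.00 E1.4959
G1 X-1.53 Y3.70 E1.6204
G1 X-2.83 Y2.83 E1.7453
G1 X-3.70 Y1.53 E1.8701
G1 X-4.00 Y0.00 E1.9946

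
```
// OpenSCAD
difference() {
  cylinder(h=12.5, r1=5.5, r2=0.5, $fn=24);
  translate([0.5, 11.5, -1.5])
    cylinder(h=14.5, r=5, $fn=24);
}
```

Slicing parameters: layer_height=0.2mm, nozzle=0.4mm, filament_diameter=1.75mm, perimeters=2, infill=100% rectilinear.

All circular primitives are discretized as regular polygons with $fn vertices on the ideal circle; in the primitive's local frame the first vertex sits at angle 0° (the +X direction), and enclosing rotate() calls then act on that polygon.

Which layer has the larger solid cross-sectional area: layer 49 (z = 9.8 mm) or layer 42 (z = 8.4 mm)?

layer 42 (z = 8.4 mm)

Layer 49 (z = 9.8): the cone (r1=5.5→r2=0.5) has section circumradius 1.580 here — a regular 24-gon (area = (24/2)·1.580²·sin(360°/24) = 7.75 mm²); the r=5 cylinder at (0.5, 11.5) contributes a regular 24-gon of circumradius 5 (area = (24/2)·5.000²·sin(360°/24) = 77.65 mm²); Subtracting the remaining from the first: starting from the cone (7.75 mm²), the r=5 cylinder at (0.5, 11.5) misses the remaining region (no effect) — area = 7.75 mm². So its area = 7.75 mm². Layer 42 (z = 8.4): the cone contributes a regular 24-gon of circumradius 2.140 (interpolated between r1=5.5 and r2=0.5 at t=0.672) (area = (24/2)·2.140²·sin(360°/24) = 14.22 mm²); the r=5 cylinder at (0.5, 11.5) gives a regular 24-gon of circumradius 5 (constant along its height) (area = (24/2)·5.000²·sin(360°/24) = 77.65 mm²); After the difference (first − rest): starting from the cone (14.22 mm²), the r=5 cylinder at (0.5, 11.5) misses the remaining region (no effect) — area = 14.22 mm². So its area = 14.22 mm². Layer 42 is larger (14.22 vs 7.75 mm²).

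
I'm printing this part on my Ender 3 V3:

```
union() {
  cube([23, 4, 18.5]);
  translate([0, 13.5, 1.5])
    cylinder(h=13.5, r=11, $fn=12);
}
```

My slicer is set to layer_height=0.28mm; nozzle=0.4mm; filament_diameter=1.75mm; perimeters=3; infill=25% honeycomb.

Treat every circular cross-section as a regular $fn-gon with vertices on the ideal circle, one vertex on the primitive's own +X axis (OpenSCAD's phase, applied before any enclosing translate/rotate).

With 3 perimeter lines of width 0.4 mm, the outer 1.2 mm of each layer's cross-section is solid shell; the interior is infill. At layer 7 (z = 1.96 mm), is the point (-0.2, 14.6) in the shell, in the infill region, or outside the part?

At z = 1.96 mm: the 23×4 cube contributes its full rectangle; the cylinder at (0, 13.5): section is a regular 12-gon, circumradius r=11; Combining (union): the regions partially overlap (shared area 4.20 mm²), so overlapping operands fuse into one piece — 1 connected region. Overall, the cross-section is a single solid region. The nearest boundary edge runs (-5.50, 23.03)→(0.00, 24.50); distance from the point to it = 9.51 mm. The point is inside the cross-section and 9.51 mm from the nearest boundary — more than the 1.2 mm shell width (3 × 0.4), so it's in the infill interior.

infill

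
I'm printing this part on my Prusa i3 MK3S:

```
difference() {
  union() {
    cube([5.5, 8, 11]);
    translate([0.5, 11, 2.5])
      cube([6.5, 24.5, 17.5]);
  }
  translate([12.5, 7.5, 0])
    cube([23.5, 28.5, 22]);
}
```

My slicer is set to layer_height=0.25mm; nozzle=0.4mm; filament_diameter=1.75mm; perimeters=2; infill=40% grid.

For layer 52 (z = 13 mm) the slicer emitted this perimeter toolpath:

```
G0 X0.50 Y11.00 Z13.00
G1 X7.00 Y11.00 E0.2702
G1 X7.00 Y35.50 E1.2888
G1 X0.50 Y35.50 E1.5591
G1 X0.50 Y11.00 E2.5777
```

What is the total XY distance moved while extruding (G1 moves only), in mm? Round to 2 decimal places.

62.00 mm

Sum the Euclidean lengths of each G1 segment: total = 62.00 mm.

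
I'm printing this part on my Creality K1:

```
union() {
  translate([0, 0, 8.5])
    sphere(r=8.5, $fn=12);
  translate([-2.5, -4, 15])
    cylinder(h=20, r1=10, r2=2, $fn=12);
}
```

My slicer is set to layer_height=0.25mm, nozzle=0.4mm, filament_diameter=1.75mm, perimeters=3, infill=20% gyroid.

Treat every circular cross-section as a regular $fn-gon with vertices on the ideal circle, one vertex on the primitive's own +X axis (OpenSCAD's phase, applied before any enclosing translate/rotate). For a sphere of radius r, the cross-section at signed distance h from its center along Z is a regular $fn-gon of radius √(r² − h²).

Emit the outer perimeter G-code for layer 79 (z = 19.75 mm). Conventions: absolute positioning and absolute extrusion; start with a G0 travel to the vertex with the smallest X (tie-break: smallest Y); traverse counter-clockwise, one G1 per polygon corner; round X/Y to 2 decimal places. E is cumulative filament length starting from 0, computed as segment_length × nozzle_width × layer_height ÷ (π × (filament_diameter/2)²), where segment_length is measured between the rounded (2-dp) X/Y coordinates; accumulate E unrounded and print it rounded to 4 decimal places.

At z = 19.75 mm: the sphere is not intersected at this z (|z−center|=11.250 > r=8.5); the cone at (-2.5, -4): at t=0.237 of its height the radius interpolates to r₁+(r₂−r₁)t = 8.100, giving a regular 12-gon of that circumradius; Taking the union: only the cone at (-2.5, -4) is present, so the union is just that shape — 1 connected region. The outline is a single polygon with 12 vertices. Extrusion per mm of travel: 0.4 × 0.25 / (π × 0.875²) = 0.041575. Accumulating E over each segment gives final E = 2.0911.

G0 X-10.60 Y-4.00 Z19.75
G1 X-9.51 Y-8.05 E0.1744
G1 X-6.55 Y-11.01 E0.3484
G1 X-2.50 Y-12.10 E0.5228
G1 X1.55 Y-11.01 E0.6971
G1 X4.51 Y-8.05 E0.8712
G1 X5.60 Y-4.00 E1.0456
G1 X4.51 Y0.05 E1.2199
G1 X1.55 Y3.01 E1.3940
G1 X-2.50 Y4.10 E1.5683
G1 X-6.55 Y3.01 E1.7427
G1 X-9.51 Y0.05 E1.9167
G1 X-10.60 Y-4.00 E2.0911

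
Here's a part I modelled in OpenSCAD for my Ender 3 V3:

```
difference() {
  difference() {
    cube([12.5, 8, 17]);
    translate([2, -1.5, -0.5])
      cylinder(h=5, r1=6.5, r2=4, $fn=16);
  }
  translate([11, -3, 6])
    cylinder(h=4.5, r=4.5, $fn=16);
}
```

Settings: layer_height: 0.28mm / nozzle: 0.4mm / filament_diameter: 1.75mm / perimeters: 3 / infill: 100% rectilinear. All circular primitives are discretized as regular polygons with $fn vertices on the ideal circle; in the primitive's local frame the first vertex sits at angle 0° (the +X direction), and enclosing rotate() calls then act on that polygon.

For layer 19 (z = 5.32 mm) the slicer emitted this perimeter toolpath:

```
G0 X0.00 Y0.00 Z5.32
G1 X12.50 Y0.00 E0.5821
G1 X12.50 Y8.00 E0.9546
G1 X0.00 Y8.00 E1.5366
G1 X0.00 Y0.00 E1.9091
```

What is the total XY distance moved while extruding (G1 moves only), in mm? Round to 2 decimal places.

Sum the Euclidean lengths of each G1 segment: total = 41.00 mm.

41.00 mm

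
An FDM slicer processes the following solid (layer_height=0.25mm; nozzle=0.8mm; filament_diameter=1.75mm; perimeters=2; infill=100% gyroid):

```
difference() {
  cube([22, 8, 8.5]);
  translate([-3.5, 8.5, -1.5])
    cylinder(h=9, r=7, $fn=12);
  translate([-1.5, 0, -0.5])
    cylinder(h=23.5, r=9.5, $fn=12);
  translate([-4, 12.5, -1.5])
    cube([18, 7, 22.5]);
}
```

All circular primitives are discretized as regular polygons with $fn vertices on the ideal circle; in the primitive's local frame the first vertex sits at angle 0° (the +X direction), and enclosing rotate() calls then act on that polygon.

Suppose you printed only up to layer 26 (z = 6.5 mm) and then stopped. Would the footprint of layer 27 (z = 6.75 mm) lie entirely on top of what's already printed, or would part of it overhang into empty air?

entirely on top

Compare the two slices. At z = 6.5: the cube is present — its section is the full 22×8 rectangle (area 176.00 mm²); the r=7 cylinder at (-3.5, 8.5) gives a regular 12-gon of circumradius 7 (constant along its height) (area = (12/2)·7.000²·sin(360°/12) = 147.00 mm²); the r=9.5 cylinder at (-1.5, 0) gives a regular 12-gon of circumradius 9.5 (constant along its height) (area = (12/2)·9.500²·sin(360°/12) = 270.75 mm²); the cube at (-4, 12.5) is present — its section is the full 18×7 rectangle (area 126.00 mm²); Subtracting the remaining from the first: starting from the 22×8 cube (176.00 mm²), the r=7 cylinder at (-3.5, 8.5) partially overlaps it — only the 12.17 mm² overlap (of its 147.00 mm²) is removed, clipping the outline; the r=9.5 cylinder at (-1.5, 0) partially overlaps it — only the 39.38 mm² overlap (of its 270.75 mm²) is removed, clipping the outline; the 18×7 cube at (-4, 12.5) misses the remaining region (no effect) — area = 124.44 mm². At z = 6.75: the cube (footprint 22×8) is included at this height (area 176.00 mm²); the r=7 cylinder at (-3.5, 8.5) gives a regular 12-gon of circumradius 7 (constant along its height) (area = (12/2)·7.000²·sin(360°/12) = 147.00 mm²); the r=9.5 cylinder at (-1.5, 0) contributes a regular 12-gon of circumradius 9.5 (area = (12/2)·9.500²·sin(360°/12) = 270.75 mm²); the 18×7 cube at (-4, 12.5) contributes its full rectangle (area 126.00 mm²); After the difference (first − rest): starting from the 22×8 cube (176.00 mm²), the r=7 cylinder at (-3.5, 8.5) partially overlaps it — only the 12.17 mm² overlap (of its 147.00 mm²) is removed, clipping the outline; the r=9.5 cylinder at (-1.5, 0) partially overlaps it — only the 39.38 mm² overlap (of its 270.75 mm²) is removed, clipping the outline; the 18×7 cube at (-4, 12.5) misses the remaining region (no effect) — area = 124.44 mm². Checking containment: the cross-section at z = 6.75 is a subset of the cross-section at z = 6.5.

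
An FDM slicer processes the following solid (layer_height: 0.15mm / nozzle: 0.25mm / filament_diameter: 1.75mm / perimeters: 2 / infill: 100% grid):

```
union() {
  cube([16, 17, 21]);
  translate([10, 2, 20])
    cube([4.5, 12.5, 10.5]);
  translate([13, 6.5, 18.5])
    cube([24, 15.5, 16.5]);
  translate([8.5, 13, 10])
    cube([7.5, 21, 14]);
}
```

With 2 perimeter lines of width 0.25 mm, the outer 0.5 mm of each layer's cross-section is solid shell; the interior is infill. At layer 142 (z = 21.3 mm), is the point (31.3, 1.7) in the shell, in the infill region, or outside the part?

At z = 21.3 mm: the cube is not intersected at this z (z outside [0, 21]); the 4.5×12.5 cube at (10, 2) contributes its full rectangle; the cube at (13, 6.5) is present — its section is the full 24×15.5 rectangle; the cube at (8.5, 13) (footprint 7.5×21) is included at this height; Taking the union: the regions partially overlap (shared area 43.50 mm²), so overlapping operands fuse into one piece — 1 connected region. Overall, the cross-section is a single solid region. The nearest boundary edge runs (37.00, 6.50)→(14.50, 6.50); distance from the point to it = 4.80 mm. The point is not inside any of the regions above, so it lies outside the cross-section (4.80 mm from the nearest boundary).

outside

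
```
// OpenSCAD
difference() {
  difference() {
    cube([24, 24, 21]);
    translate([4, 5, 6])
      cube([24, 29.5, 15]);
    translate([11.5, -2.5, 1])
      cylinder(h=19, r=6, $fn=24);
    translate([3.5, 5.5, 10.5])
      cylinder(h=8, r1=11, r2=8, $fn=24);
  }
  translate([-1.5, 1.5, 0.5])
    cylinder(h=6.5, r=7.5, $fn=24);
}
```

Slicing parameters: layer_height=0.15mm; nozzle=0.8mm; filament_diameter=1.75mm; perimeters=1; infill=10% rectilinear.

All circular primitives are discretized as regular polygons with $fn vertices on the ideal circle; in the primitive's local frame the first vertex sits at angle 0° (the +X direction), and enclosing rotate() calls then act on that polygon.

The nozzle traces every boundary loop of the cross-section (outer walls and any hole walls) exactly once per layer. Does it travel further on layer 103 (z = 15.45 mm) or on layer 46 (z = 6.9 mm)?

Layer 103 (z = 15.45): the 24×24 cube contributes its full rectangle (perimeter 96.00 mm); the cube at (4, 5) is present — its section is the full 24×29.5 rectangle (perimeter 107.00 mm); the r=6 cylinder at (11.5, -2.5) gives a regular 24-gon of circumradius 6 (constant along its height) (perimeter = 2·24·6.000·sin(180°/24) = 37.59 mm); the cone at (3.5, 5.5) (r1=11→r2=8) has section circumradius 9.144 here — a regular 24-gon (perimeter = 2·24·9.144·sin(180°/24) = 57.29 mm); After the difference (first − rest): starting from the 24×24 cube, the 24×29.5 cube at (4, 5) partially overlaps it — only the 380.00 mm² overlap (of its 708.00 mm²) is removed, clipping the outline; the r=6 cylinder at (11.5, -2.5) partially overlaps it — only the 26.98 mm² overlap (of its 111.81 mm²) is removed, clipping the outline; the cone at (3.5, 5.5) partially overlaps it — only the 83.10 mm² overlap (of its 259.67 mm²) is removed, clipping the outline — boundary = 58.76 mm; the cylinder at (-1.5, 1.5) is absent (z outside [0.5, 7]); Subtracting the remaining from the first: none of the subtracted shapes is present at this height, so that combined region is unchanged — boundary = 58.76 mm. So its perimeter = 58.76 mm. Layer 46 (z = 6.9): the cube (footprint 24×24) is included at this height (perimeter 96.00 mm); the cube at (4, 5) is present — its section is the full 24×29.5 rectangle (perimeter 107.00 mm); the r=6 cylinder at (11.5, -2.5) gives a regular 24-gon of circumradius 6 (constant along its height) (perimeter = 2·24·6.000·sin(180°/24) = 37.59 mm); the cone at (3.5, 5.5) is not intersected at this z (z outside [10.5, 18.5]); After the difference (first − rest): starting from the 24×24 cube, the 24×29.5 cube at (4, 5) partially overlaps it — only the 380.00 mm² overlap (of its 708.00 mm²) is removed, clipping the outline; the r=6 cylinder at (11.5, -2.5) partially overlaps it — only the 26.98 mm² overlap (of its 111.81 mm²) is removed, clipping the outline — boundary = 98.81 mm; the r=7.5 cylinder at (-1.5, 1.5) gives a regular 24-gon of circumradius 7.5 (constant along its height) (perimeter = 2·24·7.500·sin(180°/24) = 46.99 mm); After the difference (first − rest): starting from that combined region, the r=7.5 cylinder at (-1.5, 1.5) partially overlaps it — only the 40.52 mm² overlap (of its 174.70 mm²) is removed, clipping the outline — boundary = 91.40 mm. So its perimeter = 91.40 mm. Layer 46 is larger (91.40 vs 58.76 mm).

layer 46 (z = 6.9 mm)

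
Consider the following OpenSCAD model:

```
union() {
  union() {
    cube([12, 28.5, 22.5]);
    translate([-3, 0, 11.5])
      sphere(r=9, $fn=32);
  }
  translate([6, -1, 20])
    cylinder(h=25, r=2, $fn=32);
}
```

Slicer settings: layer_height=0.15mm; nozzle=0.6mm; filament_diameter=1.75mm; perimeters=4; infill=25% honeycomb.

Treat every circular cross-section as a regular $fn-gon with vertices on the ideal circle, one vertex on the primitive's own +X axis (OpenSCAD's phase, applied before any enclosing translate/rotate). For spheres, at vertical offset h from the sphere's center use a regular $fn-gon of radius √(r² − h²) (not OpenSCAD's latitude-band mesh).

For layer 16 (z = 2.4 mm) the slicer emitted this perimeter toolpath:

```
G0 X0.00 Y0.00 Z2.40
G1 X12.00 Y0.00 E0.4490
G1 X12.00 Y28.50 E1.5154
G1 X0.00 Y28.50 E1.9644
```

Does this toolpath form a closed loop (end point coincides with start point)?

Start point (G0): (0.00, 0.00). End point (last G1): the path does not return to the start — open.

no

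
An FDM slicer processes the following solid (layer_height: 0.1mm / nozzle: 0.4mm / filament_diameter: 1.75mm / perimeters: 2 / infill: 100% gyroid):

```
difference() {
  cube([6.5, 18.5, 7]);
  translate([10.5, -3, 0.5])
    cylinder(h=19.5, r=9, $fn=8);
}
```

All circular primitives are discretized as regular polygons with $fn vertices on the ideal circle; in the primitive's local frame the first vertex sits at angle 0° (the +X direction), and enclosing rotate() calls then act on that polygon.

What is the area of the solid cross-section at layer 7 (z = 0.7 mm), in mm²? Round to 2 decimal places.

108.80 mm²

At z = 0.7 mm: the cube is present — its section is the full 6.5×18.5 rectangle (area 120.25 mm²); the r=9 cylinder at (10.5, -3) contributes a regular 8-gon of circumradius 9 (area = (8/2)·9.000²·sin(360°/8) = 229.10 mm²); Taking the first minus the rest: starting from the 6.5×18.5 cube (120.25 mm²), the r=9 cylinder at (10.5, -3) partially overlaps it — only the 11.45 mm² overlap (of its 229.10 mm²) is removed, clipping the outline — area = 108.80 mm². Overall, the cross-section is a single solid region. Net area = 108.80 mm².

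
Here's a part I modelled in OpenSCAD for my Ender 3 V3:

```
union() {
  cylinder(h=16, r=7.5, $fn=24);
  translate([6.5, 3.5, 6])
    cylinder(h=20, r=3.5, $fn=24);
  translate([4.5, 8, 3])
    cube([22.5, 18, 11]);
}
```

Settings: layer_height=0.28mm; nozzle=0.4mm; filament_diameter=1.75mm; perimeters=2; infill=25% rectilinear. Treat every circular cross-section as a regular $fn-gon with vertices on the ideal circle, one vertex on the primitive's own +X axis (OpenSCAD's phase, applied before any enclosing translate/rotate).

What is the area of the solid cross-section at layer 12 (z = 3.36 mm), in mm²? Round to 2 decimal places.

579.70 mm²

At z = 3.36 mm: the r=7.5 cylinder contributes a regular 24-gon of circumradius 7.5 (area = (24/2)·7.500²·sin(360°/24) = 174.70 mm²); the cylinder at (6.5, 3.5) is absent (z outside [6, 26]); the 22.5×18 cube at (4.5, 8) contributes its full rectangle (area 405.00 mm²); Merging all regions: the 2 present regions are separate (no shared area or edge), so areas and boundary lengths simply add and each stays a separate island — area = 579.70 mm². Overall, the cross-section has 2 separate islands. Net area = 579.70 mm².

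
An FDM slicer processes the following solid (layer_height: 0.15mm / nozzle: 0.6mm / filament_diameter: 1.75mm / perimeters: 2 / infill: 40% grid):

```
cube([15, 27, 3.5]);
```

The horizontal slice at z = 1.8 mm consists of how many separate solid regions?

1

At z = 1.8 mm: the 15×27 cube contributes its full rectangle. The result has 1 disconnected region.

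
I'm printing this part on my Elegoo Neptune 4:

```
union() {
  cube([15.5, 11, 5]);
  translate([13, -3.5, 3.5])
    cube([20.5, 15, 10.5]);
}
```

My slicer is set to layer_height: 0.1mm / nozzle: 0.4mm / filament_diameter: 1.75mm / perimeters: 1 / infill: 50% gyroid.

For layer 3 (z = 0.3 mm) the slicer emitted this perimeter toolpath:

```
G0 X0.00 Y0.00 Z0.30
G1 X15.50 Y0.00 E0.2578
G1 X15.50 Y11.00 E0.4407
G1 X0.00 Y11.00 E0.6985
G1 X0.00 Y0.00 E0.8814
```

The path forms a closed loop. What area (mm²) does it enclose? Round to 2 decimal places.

Apply the shoelace formula to the sequence of (X, Y) vertices; enclosed area = 170.50 mm².

170.50 mm²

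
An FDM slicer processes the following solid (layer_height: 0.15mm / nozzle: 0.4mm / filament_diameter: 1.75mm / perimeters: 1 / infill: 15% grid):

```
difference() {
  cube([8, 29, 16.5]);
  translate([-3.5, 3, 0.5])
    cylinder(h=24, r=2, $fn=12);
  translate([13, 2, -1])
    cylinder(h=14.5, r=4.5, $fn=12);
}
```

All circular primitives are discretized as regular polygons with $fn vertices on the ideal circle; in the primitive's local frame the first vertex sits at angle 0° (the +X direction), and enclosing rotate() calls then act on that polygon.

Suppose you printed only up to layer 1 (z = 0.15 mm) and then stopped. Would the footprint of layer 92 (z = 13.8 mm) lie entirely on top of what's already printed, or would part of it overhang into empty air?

Compare the two slices. At z = 0.15: the cube is present — its section is the full 8×29 rectangle (area 232.00 mm²); the cylinder at (-3.5, 3) does not reach this height (z outside [0.5, 24.5]); the r=4.5 cylinder at (13, 2) contributes a regular 12-gon of circumradius 4.5 (area = (12/2)·4.500²·sin(360°/12) = 60.75 mm²); After the difference (first − rest): starting from the 8×29 cube (232.00 mm²), the r=4.5 cylinder at (13, 2) misses the remaining region (no effect) — area = 232.00 mm². At z = 13.8: the cube (footprint 8×29) is included at this height (area 232.00 mm²); the cylinder at (-3.5, 3): section is a regular 12-gon, circumradius r=2 (area = (12/2)·2.000²·sin(360°/12) = 12.00 mm²); the cylinder at (13, 2) is absent (z outside [-1, 13.5]); After the difference (first − rest): starting from the 8×29 cube (232.00 mm²), the r=2 cylinder at (-3.5, 3) misses the remaining region (no effect) — area = 232.00 mm². Checking containment: the cross-section at z = 13.8 is a subset of the cross-section at z = 0.15.

entirely on top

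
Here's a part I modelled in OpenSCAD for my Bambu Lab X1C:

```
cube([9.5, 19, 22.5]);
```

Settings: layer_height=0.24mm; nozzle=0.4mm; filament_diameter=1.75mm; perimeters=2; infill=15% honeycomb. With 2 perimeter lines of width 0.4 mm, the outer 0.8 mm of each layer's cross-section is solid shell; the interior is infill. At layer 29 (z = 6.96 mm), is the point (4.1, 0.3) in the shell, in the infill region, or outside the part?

At z = 6.96 mm: the cube is present — its section is the full 9.5×19 rectangle. Overall, the cross-section is a single solid region. The nearest boundary edge runs (0.00, 0.00)→(9.50, 0.00); distance from the point to it = 0.30 mm. The point is inside the cross-section, 0.30 mm from the nearest boundary — within the 0.8 mm shell band (2 × 0.4).

shell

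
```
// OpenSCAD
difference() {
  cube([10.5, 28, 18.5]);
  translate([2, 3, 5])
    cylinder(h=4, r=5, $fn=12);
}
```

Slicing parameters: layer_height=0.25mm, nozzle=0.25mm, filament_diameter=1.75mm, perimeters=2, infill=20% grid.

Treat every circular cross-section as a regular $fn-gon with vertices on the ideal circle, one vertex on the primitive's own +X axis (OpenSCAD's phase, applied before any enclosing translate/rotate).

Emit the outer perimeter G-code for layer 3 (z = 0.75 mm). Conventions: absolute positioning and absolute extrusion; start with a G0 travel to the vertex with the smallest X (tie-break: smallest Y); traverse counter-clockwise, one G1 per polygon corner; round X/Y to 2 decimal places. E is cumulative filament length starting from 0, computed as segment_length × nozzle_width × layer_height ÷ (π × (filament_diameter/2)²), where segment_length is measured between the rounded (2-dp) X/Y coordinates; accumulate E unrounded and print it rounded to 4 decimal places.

At z = 0.75 mm: the 10.5×28 cube contributes its full rectangle; the cylinder at (2, 3) is not intersected at this z (z outside [5, 9]); Subtracting the remaining from the first: none of the subtracted shapes is present at this height, so the 10.5×28 cube is unchanged — 1 connected region. The outline is a single polygon with 4 vertices. Extrusion per mm of travel: 0.25 × 0.25 / (π × 0.875²) = 0.025984. Accumulating E over each segment gives final E = 2.0008.

G0 X0.00 Y0.00 Z0.75
G1 X10.50 Y0.00 E0.2728
G1 X10.50 Y28.00 E1.0004
G1 X0.00 Y28.00 E1.2732
G1 X0.00 Y0.00 E2.0008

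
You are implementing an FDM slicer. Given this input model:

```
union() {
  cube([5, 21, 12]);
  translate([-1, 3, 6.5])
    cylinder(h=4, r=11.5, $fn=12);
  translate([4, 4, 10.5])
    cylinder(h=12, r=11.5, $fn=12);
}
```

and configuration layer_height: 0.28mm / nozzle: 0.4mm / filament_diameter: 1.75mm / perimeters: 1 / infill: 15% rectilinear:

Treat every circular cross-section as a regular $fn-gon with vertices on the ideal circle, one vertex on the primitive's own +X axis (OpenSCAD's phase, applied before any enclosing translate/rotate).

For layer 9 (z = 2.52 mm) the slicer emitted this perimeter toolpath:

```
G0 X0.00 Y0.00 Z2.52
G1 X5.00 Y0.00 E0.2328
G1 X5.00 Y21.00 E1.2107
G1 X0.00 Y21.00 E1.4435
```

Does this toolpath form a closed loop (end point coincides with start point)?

no

Start point (G0): (0.00, 0.00). End point (last G1): the path does not return to the start — open.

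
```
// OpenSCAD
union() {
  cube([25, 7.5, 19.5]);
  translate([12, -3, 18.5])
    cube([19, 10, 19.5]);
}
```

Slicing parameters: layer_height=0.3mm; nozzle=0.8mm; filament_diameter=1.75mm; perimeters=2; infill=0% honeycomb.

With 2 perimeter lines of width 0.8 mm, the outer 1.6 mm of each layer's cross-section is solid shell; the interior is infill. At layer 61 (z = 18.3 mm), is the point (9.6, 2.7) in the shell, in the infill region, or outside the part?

infill

At z = 18.3 mm: the cube is present — its section is the full 25×7.5 rectangle; the cube at (12, -3) does not reach this height (z outside [18.5, 38]); Combining (union): only the 25×7.5 cube is present, so the union is just that shape — 1 connected region. Overall, the cross-section is a single solid region. The nearest boundary edge runs (0.00, 0.00)→(25.00, 0.00); distance from the point to it = 2.70 mm. The point is inside the cross-section and 2.70 mm from the nearest boundary — more than the 1.6 mm shell width (2 × 0.8), so it's in the infill interior.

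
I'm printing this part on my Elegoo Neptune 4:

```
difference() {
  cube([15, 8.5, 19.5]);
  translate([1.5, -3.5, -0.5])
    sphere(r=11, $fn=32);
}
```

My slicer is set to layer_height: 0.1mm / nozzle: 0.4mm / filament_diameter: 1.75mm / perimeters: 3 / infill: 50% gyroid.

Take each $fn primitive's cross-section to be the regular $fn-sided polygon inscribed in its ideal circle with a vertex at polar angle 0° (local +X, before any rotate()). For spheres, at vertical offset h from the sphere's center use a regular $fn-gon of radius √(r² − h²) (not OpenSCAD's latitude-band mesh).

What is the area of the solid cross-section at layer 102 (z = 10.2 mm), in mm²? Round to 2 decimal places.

127.50 mm²

At z = 10.2 mm: the cube is present — its section is the full 15×8.5 rectangle (area 127.50 mm²); the r=11 sphere at (1.5, -3.5) contributes a regular 32-gon of circumradius √(11²−10.7²) = 2.551 (area = (32/2)·2.551²·sin(360°/32) = 20.32 mm²); Subtracting the remaining from the first: starting from the 15×8.5 cube (127.50 mm²), the r=11 sphere at (1.5, -3.5) misses the remaining region (no effect) — area = 127.50 mm². Overall, the cross-section is a single solid region. Net area = 127.50 mm².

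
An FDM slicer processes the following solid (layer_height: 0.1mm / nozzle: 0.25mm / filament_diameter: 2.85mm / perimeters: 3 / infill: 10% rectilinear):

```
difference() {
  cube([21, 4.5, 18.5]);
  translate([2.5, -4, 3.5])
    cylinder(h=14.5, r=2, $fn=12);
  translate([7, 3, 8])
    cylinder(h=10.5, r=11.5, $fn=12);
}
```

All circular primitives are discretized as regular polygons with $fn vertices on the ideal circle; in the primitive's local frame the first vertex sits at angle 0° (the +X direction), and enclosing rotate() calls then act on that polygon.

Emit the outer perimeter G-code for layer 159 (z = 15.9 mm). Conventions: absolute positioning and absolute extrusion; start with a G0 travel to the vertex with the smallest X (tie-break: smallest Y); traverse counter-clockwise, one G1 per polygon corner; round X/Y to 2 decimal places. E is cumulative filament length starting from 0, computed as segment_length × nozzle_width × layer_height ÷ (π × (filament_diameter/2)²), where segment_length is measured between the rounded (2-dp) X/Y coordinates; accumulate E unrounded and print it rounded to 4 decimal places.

G0 X17.70 Y0.00 Z15.90
G1 X21.00 Y0.00 E0.0129
G1 X21.00 Y4.50 E0.0306
G1 X18.10 Y4.50 E0.0419
G1 X18.50 Y3.00 E0.0480
G1 X17.70 Y0.00 E0.0602

At z = 15.9 mm: the cube is present — its section is the full 21×4.5 rectangle; the r=2 cylinder at (2.5, -4) contributes a regular 12-gon of circumradius 2; the r=11.5 cylinder at (7, 3) gives a regular 12-gon of circumradius 11.5 (constant along its height); After the difference (first − rest): starting from the 21×4.5 cube, the r=2 cylinder at (2.5, -4) misses the remaining region (no effect); the r=11.5 cylinder at (7, 3) partially overlaps it — only the 81.74 mm² overlap (of its 396.75 mm²) is removed, clipping the outline — 1 connected region. The outline is a single polygon with 5 vertices. Extrusion per mm of travel: 0.25 × 0.1 / (π × 1.425²) = 0.003919. Accumulating E over each segment gives final E = 0.0602.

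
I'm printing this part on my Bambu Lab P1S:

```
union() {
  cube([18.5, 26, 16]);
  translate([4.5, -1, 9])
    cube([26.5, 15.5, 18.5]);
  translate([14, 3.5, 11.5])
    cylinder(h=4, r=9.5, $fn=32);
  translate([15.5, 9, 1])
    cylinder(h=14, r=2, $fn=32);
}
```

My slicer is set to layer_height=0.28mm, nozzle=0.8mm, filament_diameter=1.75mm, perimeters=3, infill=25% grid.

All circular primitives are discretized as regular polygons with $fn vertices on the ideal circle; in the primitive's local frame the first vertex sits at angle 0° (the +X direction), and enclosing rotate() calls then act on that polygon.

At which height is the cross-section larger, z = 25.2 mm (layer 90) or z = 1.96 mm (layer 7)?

Layer 90 (z = 25.2): the cube is absent (z outside [0, 16]); the cube at (4.5, -1) (footprint 26.5×15.5) is included at this height (area 410.75 mm²); the cylinder at (14, 3.5) is not intersected at this z (z outside [11.5, 15.5]); the cylinder at (15.5, 9) is absent (z outside [1, 15]); Combining (union): only the 26.5×15.5 cube at (4.5, -1) is present, so the union is just that shape — area = 410.75 mm². So its area = 410.75 mm². Layer 7 (z = 1.96): the cube (footprint 18.5×26) is included at this height (area 481.00 mm²); the cube at (4.5, -1) is not intersected at this z (z outside [9, 27.5]); the cylinder at (14, 3.5) is not intersected at this z (z outside [11.5, 15.5]); the cylinder at (15.5, 9): section is a regular 32-gon, circumradius r=2 (area = (32/2)·2.000²·sin(360°/32) = 12.49 mm²); Taking the union: the r=2 cylinder at (15.5, 9) lies entirely inside the 18.5×26 cube, so the union is just the 18.5×26 cube — area = 481.00 mm². So its area = 481.00 mm². Layer 7 is larger (481.00 vs 410.75 mm²).

layer 7 (z = 1.96 mm)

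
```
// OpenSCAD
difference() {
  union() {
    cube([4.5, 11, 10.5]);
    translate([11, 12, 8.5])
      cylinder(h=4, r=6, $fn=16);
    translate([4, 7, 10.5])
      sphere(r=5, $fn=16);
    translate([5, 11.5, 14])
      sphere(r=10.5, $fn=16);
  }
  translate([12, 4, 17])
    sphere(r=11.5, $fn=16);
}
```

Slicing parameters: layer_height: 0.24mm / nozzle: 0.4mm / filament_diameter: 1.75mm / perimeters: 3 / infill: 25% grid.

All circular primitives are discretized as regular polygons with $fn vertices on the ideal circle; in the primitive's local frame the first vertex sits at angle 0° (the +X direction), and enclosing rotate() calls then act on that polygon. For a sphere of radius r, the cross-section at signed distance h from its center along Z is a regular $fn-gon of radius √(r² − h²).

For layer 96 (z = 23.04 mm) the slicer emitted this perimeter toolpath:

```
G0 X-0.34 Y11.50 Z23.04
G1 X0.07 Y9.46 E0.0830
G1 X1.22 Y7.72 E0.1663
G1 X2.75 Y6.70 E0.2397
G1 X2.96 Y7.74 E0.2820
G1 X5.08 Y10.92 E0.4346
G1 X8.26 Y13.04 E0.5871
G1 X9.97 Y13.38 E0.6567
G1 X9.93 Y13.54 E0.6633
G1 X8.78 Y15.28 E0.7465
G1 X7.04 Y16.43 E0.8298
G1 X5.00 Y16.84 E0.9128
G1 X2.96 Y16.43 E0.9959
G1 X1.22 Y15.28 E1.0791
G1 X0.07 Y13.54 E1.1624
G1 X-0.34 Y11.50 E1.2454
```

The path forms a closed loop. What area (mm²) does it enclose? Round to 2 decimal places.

Apply the shoelace formula to the sequence of (X, Y) vertices; enclosed area = 54.67 mm².

54.67 mm²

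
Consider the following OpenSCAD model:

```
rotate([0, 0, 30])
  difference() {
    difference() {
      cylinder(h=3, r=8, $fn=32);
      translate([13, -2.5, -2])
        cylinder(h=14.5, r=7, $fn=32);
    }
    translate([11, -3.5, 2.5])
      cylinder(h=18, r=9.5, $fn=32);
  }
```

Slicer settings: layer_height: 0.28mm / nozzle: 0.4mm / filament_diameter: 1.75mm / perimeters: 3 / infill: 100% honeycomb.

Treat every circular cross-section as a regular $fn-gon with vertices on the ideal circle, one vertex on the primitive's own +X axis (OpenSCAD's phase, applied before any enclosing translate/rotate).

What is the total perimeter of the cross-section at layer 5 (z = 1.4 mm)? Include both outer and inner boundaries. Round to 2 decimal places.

At z = 1.4 mm: the r=8 cylinder contributes a regular 32-gon of circumradius 8 (perimeter = 2·32·8.000·sin(180°/32) = 50.18 mm); the cylinder at (13, -2.5): section is a regular 32-gon, circumradius r=7 (perimeter = 2·32·7.000·sin(180°/32) = 43.91 mm); Taking the first minus the rest: starting from the r=8 cylinder, the r=7 cylinder at (13, -2.5) partially overlaps it — only the 8.02 mm² overlap (of its 152.95 mm²) is removed, clipping the outline — boundary = 50.27 mm; the cylinder at (11, -3.5) is not intersected at this z (z outside [2.5, 20.5]); Taking the first minus the rest: none of the subtracted shapes is present at this height, so the result so far is unchanged — boundary = 50.27 mm; (rotated 30° about Z; rotation is an isometry so areas/perimeters/island counts are preserved). Overall, the cross-section is a single solid region. Total boundary length (outer) = 50.27 mm.

50.27 mm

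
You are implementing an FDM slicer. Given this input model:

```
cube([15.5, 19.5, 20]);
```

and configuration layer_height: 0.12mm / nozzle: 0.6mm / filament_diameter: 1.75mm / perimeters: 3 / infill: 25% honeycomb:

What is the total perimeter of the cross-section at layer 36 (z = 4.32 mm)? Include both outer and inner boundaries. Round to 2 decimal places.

At z = 4.32 mm: the 15.5×19.5 cube contributes its full rectangle (perimeter 70.00 mm). Overall, the cross-section is a single solid region. Total boundary length (outer) = 70.00 mm.

70.00 mm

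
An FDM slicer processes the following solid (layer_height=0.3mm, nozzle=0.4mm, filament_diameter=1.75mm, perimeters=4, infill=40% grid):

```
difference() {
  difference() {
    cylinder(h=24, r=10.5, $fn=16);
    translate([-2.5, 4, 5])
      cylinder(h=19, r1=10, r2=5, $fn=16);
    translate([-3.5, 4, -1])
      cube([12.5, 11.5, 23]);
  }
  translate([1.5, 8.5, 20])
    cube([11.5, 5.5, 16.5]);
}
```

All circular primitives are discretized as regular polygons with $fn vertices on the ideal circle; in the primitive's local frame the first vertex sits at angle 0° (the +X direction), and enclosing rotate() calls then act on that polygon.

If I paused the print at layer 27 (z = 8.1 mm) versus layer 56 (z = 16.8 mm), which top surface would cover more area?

layer 56 (z = 16.8 mm)

Layer 27 (z = 8.1): the cylinder: section is a regular 16-gon, circumradius r=10.5 (area = (16/2)·10.500²·sin(360°/16) = 337.53 mm²); the cone at (-2.5, 4) contributes a regular 16-gon of circumradius 9.184 (interpolated between r1=10 and r2=5 at t=0.163) (area = (16/2)·9.184²·sin(360°/16) = 258.23 mm²); the 12.5×11.5 cube at (-3.5, 4) contributes its full rectangle (area 143.75 mm²); Taking the first minus the rest: starting from the r=10.5 cylinder (337.53 mm²), the cone at (-2.5, 4) partially overlaps it — only the 203.58 mm² overlap (of its 258.23 mm²) is removed, clipping the outline; the 12.5×11.5 cube at (-3.5, 4) partially overlaps it — only the 8.39 mm² overlap (of its 143.75 mm²) is removed, clipping the outline — area = 125.55 mm²; the cube at (1.5, 8.5) does not reach this height (z outside [20, 36.5]); Taking the first minus the rest: none of the subtracted shapes is present at this height, so the result so far is unchanged — area = 125.55 mm². So its area = 125.55 mm². Layer 56 (z = 16.8): the r=10.5 cylinder gives a regular 16-gon of circumradius 10.5 (constant along its height) (area = (16/2)·10.500²·sin(360°/16) = 337.53 mm²); the cone at (-2.5, 4): at t=0.621 of its height the radius interpolates to r₁+(r₂−r₁)t = 6.895, giving a regular 16-gon of that circumradius (area = (16/2)·6.895²·sin(360°/16) = 145.53 mm²); the cube at (-3.5, 4) (footprint 12.5×11.5) is included at this height (area 143.75 mm²); Subtracting the remaining from the first: starting from the r=10.5 cylinder (337.53 mm²), the cone at (-2.5, 4) partially overlaps it — only the 136.39 mm² overlap (of its 145.53 mm²) is removed, clipping the outline; the 12.5×11.5 cube at (-3.5, 4) partially overlaps it — only the 23.84 mm² overlap (of its 143.75 mm²) is removed, clipping the outline — area = 177.30 mm²; the cube at (1.5, 8.5) is absent (z outside [20, 36.5]); Taking the first minus the rest: none of the subtracted shapes is present at this height, so the result so far is unchanged — area = 177.30 mm². So its area = 177.30 mm². Layer 56 is larger (177.30 vs 125.55 mm²).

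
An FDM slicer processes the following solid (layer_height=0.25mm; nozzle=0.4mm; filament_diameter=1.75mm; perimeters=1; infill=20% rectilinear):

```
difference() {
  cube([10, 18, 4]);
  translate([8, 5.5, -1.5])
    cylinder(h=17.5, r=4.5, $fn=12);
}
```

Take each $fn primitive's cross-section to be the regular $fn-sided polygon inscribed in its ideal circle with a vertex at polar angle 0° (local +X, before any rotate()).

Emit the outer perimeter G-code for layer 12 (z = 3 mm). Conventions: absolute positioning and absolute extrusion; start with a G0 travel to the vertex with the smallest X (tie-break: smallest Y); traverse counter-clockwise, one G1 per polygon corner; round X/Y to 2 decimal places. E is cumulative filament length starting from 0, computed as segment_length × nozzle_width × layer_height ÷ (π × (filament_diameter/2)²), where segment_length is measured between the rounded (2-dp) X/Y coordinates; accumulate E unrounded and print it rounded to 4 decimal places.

G0 X0.00 Y0.00 Z3.00
G1 X10.00 Y0.00 E0.4158
G1 X10.00 Y1.54 E0.4798
G1 X8.00 Y1.00 E0.5659
G1 X5.75 Y1.60 E0.6627
G1 X4.10 Y3.25 E0.7597
G1 X3.50 Y5.50 E0.8565
G1 X4.10 Y7.75 E0.9534
G1 X5.75 Y9.40 E1.0504
G1 X8.00 Y10.00 E1.1472
G1 X10.00 Y9.46 E1.2333
G1 X10.00 Y18.00 E1.5884
G1 X0.00 Y18.00 E2.0041
G1 X0.00 Y0.00 E2.7525

At z = 3 mm: the cube is present — its section is the full 10×18 rectangle; the r=4.5 cylinder at (8, 5.5) contributes a regular 12-gon of circumradius 4.5; Subtracting the remaining from the first: starting from the 10×18 cube, the r=4.5 cylinder at (8, 5.5) partially overlaps it — only the 47.30 mm² overlap (of its 60.75 mm²) is removed, clipping the outline — 1 connected region. The outline is a single polygon with 13 vertices. Extrusion per mm of travel: 0.4 × 0.25 / (π × 0.875²) = 0.041575. Accumulating E over each segment gives final E = 2.7525.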